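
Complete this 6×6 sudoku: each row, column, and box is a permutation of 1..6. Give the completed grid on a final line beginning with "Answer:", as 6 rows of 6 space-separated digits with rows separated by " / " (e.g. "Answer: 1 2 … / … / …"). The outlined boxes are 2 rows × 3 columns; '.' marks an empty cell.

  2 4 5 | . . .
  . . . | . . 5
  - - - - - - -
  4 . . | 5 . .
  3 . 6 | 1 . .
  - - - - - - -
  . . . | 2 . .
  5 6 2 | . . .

Step 1. [r2c5∈{1,2,3,4,6}] r2c5 is the only open cell in row 2 admitting 2. So r2c5=2.
Step 2. [r5c1∈{1}] r5c1 is down to just 1. So r5c1=1.
Step 3. [r5c2∈{3}] nothing but 3 survives at r5c2, so r5c2=3.
Step 4. [r2c4∈{3,4,6}] in row 2, 4 fits only at r2c4 ⇒ r2c4=4.
Step 5. [r1c4∈{3,6}] across col 4, 6 lands solely at r1c4. So r1c4=6.
Step 6. [r4c5∈{4}] r4c5 is down to just 4. So r4c5=4.
Step 7. [r6c6∈{1,3,4}] r6c6 is the only open cell in row 6 admitting 4, so r6c6=4.
Step 8. [r2c2∈{1}] only 1 remains possible at r2c2 ⇒ r2c2=1.
Step 9. [r5c6∈{6}] r5c6 has the single candidate 6 ⇒ r5c6=6.
Step 10. [r3c2∈{2}] r3c2's peers cover all but 2. So r3c2=2.
Step 11. [r3c6∈{3}] r3c6 has the single candidate 3 ⇒ r3c6=3.
Step 12. [r1c5∈{1,3}] in row 1, 3 fits only at r1c5 ⇒ r1c5=3.
Step 13. [r4c2∈{5}] only 5 remains possible at r4c2, so r4c2=5.
Step 14. [r2c1∈{6}] r2c1's peers cover all but 6, so r2c1=6.
Step 15. [r5c5∈{5}] only 5 remains possible at r5c5, so r5c5=5.
Step 16. [r2c3∈{3}] nothing but 3 survives at r2c3. So r2c3=3.
Step 17. [r5c3∈{4}] r5c3 has the single candidate 4. So r5c3=4.
Step 18. [r6c5∈{1}] nothing but 1 survives at r6c5. So r6c5=1.
Step 19. [r6c4∈{3}] nothing but 3 survives at r6c4. So r6c4=3.
Step 20. [r3c5∈{6}] nothing but 6 survives at r3c5. So r3c5=6.
Step 21. [r3c3∈{1}] r3c3 is down to just 1. So r3c3=1.
Step 22. [r4c6∈{2}] only 2 remains possible at r4c6 ⇒ r4c6=2.
Step 23. [r1c6∈{1}] nothing but 1 survives at r1c6. So r1c6=1.

Answer: 2 4 5 6 3 1 / 6 1 3 4 2 5 / 4 2 1 5 6 3 / 3 5 6 1 4 2 / 1 3 4 2 5 6 / 5 6 2 3 1 4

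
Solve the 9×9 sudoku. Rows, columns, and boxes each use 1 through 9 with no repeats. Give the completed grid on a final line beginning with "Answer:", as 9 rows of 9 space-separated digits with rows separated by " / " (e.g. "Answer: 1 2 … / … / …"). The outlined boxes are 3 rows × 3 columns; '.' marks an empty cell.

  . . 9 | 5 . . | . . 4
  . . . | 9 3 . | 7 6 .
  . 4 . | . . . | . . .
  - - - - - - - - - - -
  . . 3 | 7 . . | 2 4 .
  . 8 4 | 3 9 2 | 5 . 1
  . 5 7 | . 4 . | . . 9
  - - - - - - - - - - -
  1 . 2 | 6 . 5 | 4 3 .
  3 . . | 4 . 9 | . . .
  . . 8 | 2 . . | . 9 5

Step 1. [r6c8∈{8}] r6c8 is down to just 8 ⇒ r6c8=8.
Step 2. [r3c4∈{1,8}] across col 4, 8 lands solely at r3c4. So r3c4=8.
Step 3. [r5c1∈{6}] r5c1 is down to just 6. So r5c1=6.
Step 4. [r1c2∈{1,2,3,6,7}] in col 2, 3 fits only at r1c2. So r1c2=3.
Step 5. [r2c2∈{1,2}] in col 2, 2 fits only at r2c2 ⇒ r2c2=2.
Step 6. [r3c3∈{1,5,6}] in box 1, 6 fits only at r3c3 ⇒ r3c3=6.
Step 7. [r4c9∈{6}] r4c9 is down to just 6. So r4c9=6.
Step 8. [r2c9∈{8}] r2c9's peers cover all but 8 ⇒ r2c9=8.
Step 9. [r1c7∈{1}] r1c7 is down to just 1. So r1c7=1.
Step 10. [r1c8∈{2}] nothing but 2 survives at r1c8. So r1c8=2.
Step 11. [r7c9∈{7}] r7c9's peers cover all but 7. So r7c9=7.
Step 12. [r4c2∈{1,9}] col 2 places 1 nowhere but r4c2. So r4c2=1.
Step 13. [r9c6∈{1,3,7}] across row 9, 3 lands solely at r9c6. So r9c6=3.
Step 14. [r9c5∈{1,7}] across row 9, 1 lands solely at r9c5 ⇒ r9c5=1.
Step 15. [r8c5∈{7,8}] 7 has one home in box 8: r8c5, so r8c5=7.
Step 16. [r3c6∈{1,7}] row 3 places 1 nowhere but r3c6, so r3c6=1.
Step 17. [r3c1∈{5,7}] row 3 places 7 nowhere but r3c1, so r3c1=7.
Step 18. [r8c2∈{6}] only 6 remains possible at r8c2. So r8c2=6.
Step 19. [r6c7∈{3}] only 3 remains possible at r6c7 ⇒ r6c7=3.
Step 20. [r8c3∈{5}] nothing but 5 survives at r8c3. So r8c3=5.
Step 21. [r4c5∈{5,8}] r4c5 is the only open cell in row 4 admitting 5, so r4c5=5.
Step 22. [r1c6∈{6,7}] row 1 places 7 nowhere but r1c6 ⇒ r1c6=7.
Step 23. [r4c1∈{9}] r4c1 has the single candidate 9, so r4c1=9.
Step 24. [r8c8∈{1}] only 1 remains possible at r8c8. So r8c8=1.
Step 25. [r2c3∈{1}] only 1 remains possible at r2c3 ⇒ r2c3=1.
Step 26. [r3c7∈{9}] r3c7's peers cover all but 9. So r3c7=9.
Step 27. [r7c2∈{9}] r7c2's peers cover all but 9, so r7c2=9.
Step 28. [r3c5∈{2}] r3c5 has the single candidate 2, so r3c5=2.
Step 29. [r1c1∈{8}] nothing but 8 survives at r1c1 ⇒ r1c1=8.
Step 30. [r8c7∈{8}] r8c7 has the single candidate 8, so r8c7=8.
Step 31. [r2c6∈{4}] r2c6 is down to just 4. So r2c6=4.
Step 32. [r9c7∈{6}] nothing but 6 survives at r9c7, so r9c7=6.
Step 33. [r6c4∈{1}] r6c4 is down to just 1 ⇒ r6c4=1.
Step 34. [r3c9∈{3}] nothing but 3 survives at r3c9. So r3c9=3.
Step 35. [r8c9∈{2}] r8c9 has the single candidate 2. So r8c9=2.
Step 36. [r5c8∈{7}] r5c8's peers cover all but 7, so r5c8=7.
Step 37. [r9c2∈{7}] nothing but 7 survives at r9c2. So r9c2=7.
Step 38. [r4c6∈{8}] only 8 remains possible at r4c6, so r4c6=8.
Step 39. [r3c8∈{5}] r3c8 is down to just 5 ⇒ r3c8=5.
Step 40. [r1c5∈{6}] r1c5 is down to just 6 ⇒ r1c5=6.
Step 41. [r6c6∈{6}] nothing but 6 survives at r6c6 ⇒ r6c6=6.
Step 42. [r2c1∈{5}] r2c1 has the single candidate 5, so r2c1=5.
Step 43. [r9c1∈{4}] r9c1's peers cover all but 4. So r9c1=4.
Step 44. [r7c5∈{8}] r7c5 is down to just 8. So r7c5=8.
Step 45. [r6c1∈{2}] nothing but 2 survives at r6c1, so r6c1=2.

Answer: 8 3 9 5 6 7 1 2 4 / 5 2 1 9 3 4 7 6 8 / 7 4 6 8 2 1 9 5 3 / 9 1 3 7 5 8 2 4 6 / 6 8 4 3 9 2 5 7 1 / 2 5 7 1 4 6 3 8 9 / 1 9 2 6 8 5 4 3 7 / 3 6 5 4 7 9 8 1 2 / 4 7 8 2 1 3 6 9 5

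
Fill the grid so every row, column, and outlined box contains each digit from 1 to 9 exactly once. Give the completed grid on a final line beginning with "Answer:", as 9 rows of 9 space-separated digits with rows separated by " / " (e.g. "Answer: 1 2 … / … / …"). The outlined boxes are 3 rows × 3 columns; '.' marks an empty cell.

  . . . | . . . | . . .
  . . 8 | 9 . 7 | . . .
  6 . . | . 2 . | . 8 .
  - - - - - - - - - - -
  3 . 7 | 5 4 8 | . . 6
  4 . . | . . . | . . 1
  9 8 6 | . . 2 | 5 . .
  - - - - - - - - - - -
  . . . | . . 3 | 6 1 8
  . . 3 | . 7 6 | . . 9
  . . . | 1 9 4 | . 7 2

Step 1. [r9c3∈{5}] r9c3 is down to just 5. So r9c3=5.
Step 2. [r5c3∈{2}] nothing but 2 survives at r5c3 ⇒ r5c3=2.
Step 3. [r1c5∈{1,3,5,6,8}] r1c5 is the only open cell in col 5 admitting 8 ⇒ r1c5=8.
Step 4. [r8c7∈{4}] r8c7 has the single candidate 4 ⇒ r8c7=4.
Step 5. [r9c7∈{3}] only 3 remains possible at r9c7. So r9c7=3.
Step 6. [r4c2∈{1}] r4c2's peers cover all but 1. So r4c2=1.
Step 7. [r8c2∈{2}] r8c2 is down to just 2, so r8c2=2.
Step 8. [r5c2∈{5}] nothing but 5 survives at r5c2 ⇒ r5c2=5.
Step 9. [r8c1∈{1,8}] r8c1 is the only open cell in row 8 admitting 1 ⇒ r8c1=1.
Step 10. [r7c1∈{7}] r7c1's peers cover all but 7. So r7c1=7.
Step 11. [r5c7∈{7,8,9}] 8 has one home in row 5: r5c7 ⇒ r5c7=8.
Step 12. [r6c9∈{3,4,7}] r6c9 is the only open cell in box 6 admitting 7 ⇒ r6c9=7.
Step 13. [r6c4∈{3}] nothing but 3 survives at r6c4 ⇒ r6c4=3.
Step 14. [r2c5∈{1,3,5,6}] col 5 places 3 nowhere but r2c5. So r2c5=3.
Step 15. [r2c2∈{4}] r2c2 is down to just 4 ⇒ r2c2=4.
Step 16. [r2c9∈{5}] r2c9's peers cover all but 5, so r2c9=5.
Step 17. [r7c2∈{9}] r7c2 has the single candidate 9 ⇒ r7c2=9.
Step 18. [r2c1∈{2}] r2c1 has the single candidate 2. So r2c1=2.
Step 19. [r1c4∈{4,6}] 6 has one home in box 2: r1c4 ⇒ r1c4=6.
Step 20. [r3c6∈{1,5}] row 3 places 5 nowhere but r3c6 ⇒ r3c6=5.
Step 21. [r1c6∈{1}] r1c6's peers cover all but 1, so r1c6=1.
Step 22. [r1c3∈{9}] r1c3 has the single candidate 9. So r1c3=9.
Step 23. [r3c7∈{1,7,9}] in row 3, 9 fits only at r3c7 ⇒ r3c7=9.
Step 24. [r5c8∈{3,9}] row 5 places 3 nowhere but r5c8 ⇒ r5c8=3.
Step 25. [r1c7∈{2,7}] col 7 places 7 nowhere but r1c7, so r1c7=7.
Step 26. [r1c2∈{3}] only 3 remains possible at r1c2 ⇒ r1c2=3.
Step 27. [r1c9∈{4}] r1c9's peers cover all but 4. So r1c9=4.
Step 28. [r1c8∈{2}] r1c8's peers cover all but 2, so r1c8=2.
Step 29. [r2c8∈{6}] r2c8 has the single candidate 6. So r2c8=6.
Step 30. [r4c8∈{9}] r4c8 is down to just 9, so r4c8=9.
Step 31. [r2c7∈{1}] nothing but 1 survives at r2c7 ⇒ r2c7=1.
Step 32. [r3c2∈{7}] r3c2 has the single candidate 7. So r3c2=7.
Step 33. [r3c9∈{3}] only 3 remains possible at r3c9 ⇒ r3c9=3.
Step 34. [r8c8∈{5}] only 5 remains possible at r8c8, so r8c8=5.
Step 35. [r9c2∈{6}] r9c2 is down to just 6 ⇒ r9c2=6.
Step 36. [r9c1∈{8}] r9c1 has the single candidate 8 ⇒ r9c1=8.
Step 37. [r3c3∈{1}] only 1 remains possible at r3c3, so r3c3=1.
Step 38. [r4c7∈{2}] nothing but 2 survives at r4c7, so r4c7=2.
Step 39. [r7c5∈{5}] nothing but 5 survives at r7c5 ⇒ r7c5=5.
Step 40. [r5c4∈{7}] r5c4 has the single candidate 7 ⇒ r5c4=7.
Step 41. [r7c3∈{4}] nothing but 4 survives at r7c3, so r7c3=4.
Step 42. [r7c4∈{2}] r7c4's peers cover all but 2. So r7c4=2.
Step 43. [r1c1∈{5}] nothing but 5 survives at r1c1 ⇒ r1c1=5.
Step 44. [r6c5∈{1}] r6c5 is down to just 1, so r6c5=1.
Step 45. [r6c8∈{4}] only 4 remains possible at r6c8 ⇒ r6c8=4.
Step 46. [r5c6∈{9}] r5c6 has the single candidate 9. So r5c6=9.
Step 47. [r3c4∈{4}] only 4 remains possible at r3c4. So r3c4=4.
Step 48. [r5c5∈{6}] r5c5 has the single candidate 6 ⇒ r5c5=6.
Step 49. [r8c4∈{8}] r8c4 has the single candidate 8. So r8c4=8.

Answer: 5 3 9 6 8 1 7 2 4 / 2 4 8 9 3 7 1 6 5 / 6 7 1 4 2 5 9 8 3 / 3 1 7 5 4 8 2 9 6 / 4 5 2 7 6 9 8 3 1 / 9 8 6 3 1 2 5 4 7 / 7 9 4 2 5 3 6 1 8 / 1 2 3 8 7 6 4 5 9 / 8 6 5 1 9 4 3 7 2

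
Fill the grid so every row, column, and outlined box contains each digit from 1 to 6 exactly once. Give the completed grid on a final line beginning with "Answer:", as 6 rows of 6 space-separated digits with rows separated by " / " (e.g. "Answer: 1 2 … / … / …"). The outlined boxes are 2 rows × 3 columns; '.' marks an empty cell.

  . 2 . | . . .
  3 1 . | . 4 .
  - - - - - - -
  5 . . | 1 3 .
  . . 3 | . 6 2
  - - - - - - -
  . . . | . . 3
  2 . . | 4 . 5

Step 1. [r5c4∈{2,6}] across box 6, 6 lands solely at r5c4 ⇒ r5c4=6.
Step 2. [r1c5∈{1,5}] across col 5, 5 lands solely at r1c5, so r1c5=5.
Step 3. [r1c1∈{4,6}] across col 1, 6 lands solely at r1c1, so r1c1=6.
Step 4. [r4c2∈{4}] r4c2 has the single candidate 4 ⇒ r4c2=4.
Step 5. [r6c5∈{1}] nothing but 1 survives at r6c5 ⇒ r6c5=1.
Step 6. [r5c3∈{1,4,5}] across col 3, 1 lands solely at r5c3. So r5c3=1.
Step 7. [r3c2∈{6}] r3c2 is down to just 6, so r3c2=6.
Step 8. [r4c4∈{5}] r4c4 is down to just 5, so r4c4=5.
Step 9. [r1c6∈{1}] r1c6 has the single candidate 1. So r1c6=1.
Step 10. [r5c5∈{2}] nothing but 2 survives at r5c5. So r5c5=2.
Step 11. [r5c2∈{5}] r5c2 is down to just 5 ⇒ r5c2=5.
Step 12. [r5c1∈{4}] only 4 remains possible at r5c1, so r5c1=4.
Step 13. [r1c4∈{3}] r1c4's peers cover all but 3 ⇒ r1c4=3.
Step 14. [r3c3∈{2}] only 2 remains possible at r3c3 ⇒ r3c3=2.
Step 15. [r2c6∈{6}] r2c6 has the single candidate 6 ⇒ r2c6=6.
Step 16. [r6c2∈{3}] r6c2 has the single candidate 3. So r6c2=3.
Step 17. [r2c4∈{2}] r2c4 has the single candidate 2 ⇒ r2c4=2.
Step 18. [r4c1∈{1}] r4c1 has the single candidate 1. So r4c1=1.
Step 19. [r3c6∈{4}] nothing but 4 survives at r3c6 ⇒ r3c6=4.
Step 20. [r2c3∈{5}] r2c3 has the single candidate 5. So r2c3=5.
Step 21. [r1c3∈{4}] only 4 remains possible at r1c3, so r1c3=4.
Step 22. [r6c3∈{6}] r6c3's peers cover all but 6, so r6c3=6.

Answer: 6 2 4 3 5 1 / 3 1 5 2 4 6 / 5 6 2 1 3 4 / 1 4 3 5 6 2 / 4 5 1 6 2 3 / 2 3 6 4 1 5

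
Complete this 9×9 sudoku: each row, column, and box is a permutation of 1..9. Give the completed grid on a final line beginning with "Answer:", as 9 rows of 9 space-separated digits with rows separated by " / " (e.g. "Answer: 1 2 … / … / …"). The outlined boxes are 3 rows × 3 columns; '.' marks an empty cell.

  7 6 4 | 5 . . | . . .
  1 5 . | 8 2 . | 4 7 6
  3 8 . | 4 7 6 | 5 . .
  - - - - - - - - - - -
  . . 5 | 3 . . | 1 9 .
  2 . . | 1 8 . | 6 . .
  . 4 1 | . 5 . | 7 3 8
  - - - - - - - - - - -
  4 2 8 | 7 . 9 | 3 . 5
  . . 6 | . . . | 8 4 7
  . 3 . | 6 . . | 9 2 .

Step 1. [r7c5∈{1}] r7c5's peers cover all but 1, so r7c5=1.
Step 2. [r1c9∈{1,2,3,9}] col 9 places 3 nowhere but r1c9. So r1c9=3.
Step 3. [r3c9∈{1,2,9}] col 9 places 9 nowhere but r3c9 ⇒ r3c9=9.
Step 4. [r4c2∈{7}] r4c2 has the single candidate 7 ⇒ r4c2=7.
Step 5. [r5c2∈{9}] r5c2's peers cover all but 9. So r5c2=9.
Step 6. [r6c6∈{2}] nothing but 2 survives at r6c6. So r6c6=2.
Step 7. [r4c6∈{4}] r4c6 is down to just 4. So r4c6=4.
Step 8. [r9c1∈{5}] r9c1 is down to just 5. So r9c1=5.
Step 9. [r4c5∈{6}] r4c5's peers cover all but 6, so r4c5=6.
Step 10. [r2c6∈{3}] r2c6 has the single candidate 3, so r2c6=3.
Step 11. [r1c6∈{1}] only 1 remains possible at r1c6. So r1c6=1.
Step 12. [r6c1∈{6}] nothing but 6 survives at r6c1 ⇒ r6c1=6.
Step 13. [r7c8∈{6}] only 6 remains possible at r7c8, so r7c8=6.
Step 14. [r8c4∈{2}] r8c4's peers cover all but 2 ⇒ r8c4=2.
Step 15. [r5c3∈{3}] r5c3 is down to just 3, so r5c3=3.
Step 16. [r3c3∈{2}] only 2 remains possible at r3c3, so r3c3=2.
Step 17. [r9c3∈{7}] nothing but 7 survives at r9c3, so r9c3=7.
Step 18. [r9c9∈{1}] r9c9 is down to just 1. So r9c9=1.
Step 19. [r4c1∈{8}] r4c1's peers cover all but 8, so r4c1=8.
Step 20. [r5c8∈{5}] r5c8 has the single candidate 5 ⇒ r5c8=5.
Step 21. [r2c3∈{9}] nothing but 9 survives at r2c3 ⇒ r2c3=9.
Step 22. [r9c5∈{4}] r9c5 is down to just 4, so r9c5=4.
Step 23. [r8c1∈{9}] r8c1 is down to just 9. So r8c1=9.
Step 24. [r8c2∈{1}] r8c2 has the single candidate 1, so r8c2=1.
Step 25. [r8c5∈{3}] r8c5 is down to just 3, so r8c5=3.
Step 26. [r8c6∈{5}] only 5 remains possible at r8c6 ⇒ r8c6=5.
Step 27. [r9c6∈{8}] r9c6's peers cover all but 8. So r9c6=8.
Step 28. [r1c8∈{8}] only 8 remains possible at r1c8 ⇒ r1c8=8.
Step 29. [r1c7∈{2}] r1c7 is down to just 2 ⇒ r1c7=2.
Step 30. [r5c6∈{7}] only 7 remains possible at r5c6. So r5c6=7.
Step 31. [r3c8∈{1}] nothing but 1 survives at r3c8. So r3c8=1.
Step 32. [r1c5∈{9}] r1c5 is down to just 9, so r1c5=9.
Step 33. [r4c9∈{2}] only 2 remains possible at r4c9. So r4c9=2.
Step 34. [r6c4∈{9}] only 9 remains possible at r6c4. So r6c4=9.
Step 35. [r5c9∈{4}] r5c9 has the single candidate 4. So r5c9=4.

Answer: 7 6 4 5 9 1 2 8 3 / 1 5 9 8 2 3 4 7 6 / 3 8 2 4 7 6 5 1 9 / 8 7 5 3 6 4 1 9 2 / 2 9 3 1 8 7 6 5 4 / 6 4 1 9 5 2 7 3 8 / 4 2 8 7 1 9 3 6 5 / 9 1 6 2 3 5 8 4 7 / 5 3 7 6 4 8 9 2 1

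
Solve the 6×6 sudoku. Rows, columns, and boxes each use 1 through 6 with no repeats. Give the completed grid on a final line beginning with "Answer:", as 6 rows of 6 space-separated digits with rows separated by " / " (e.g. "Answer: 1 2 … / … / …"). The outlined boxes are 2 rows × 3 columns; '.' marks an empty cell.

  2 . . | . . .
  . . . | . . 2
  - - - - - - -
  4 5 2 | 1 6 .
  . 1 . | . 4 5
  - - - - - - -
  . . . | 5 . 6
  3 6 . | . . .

Step 1. [r2c1∈{1,5,6}] in col 1, 5 fits only at r2c1, so r2c1=5.
Step 2. [r4c3∈{3,6}] in box 3, 3 fits only at r4c3, so r4c3=3.
Step 3. [r5c5∈{1,2,3}] 3 has one home in row 5: r5c5. So r5c5=3.
Step 4. [r2c5∈{1}] r2c5's peers cover all but 1 ⇒ r2c5=1.
Step 5. [r1c3∈{1,4,6}] in row 1, 1 fits only at r1c3. So r1c3=1.
Step 6. [r1c4∈{3,4,6}] in row 1, 6 fits only at r1c4. So r1c4=6.
Step 7. [r2c4∈{3,4}] in col 4, 3 fits only at r2c4. So r2c4=3.
Step 8. [r2c2∈{4}] r2c2 is down to just 4, so r2c2=4.
Step 9. [r6c4∈{2,4}] across col 4, 4 lands solely at r6c4, so r6c4=4.
Step 10. [r3c6∈{3}] nothing but 3 survives at r3c6 ⇒ r3c6=3.
Step 11. [r6c6∈{1}] r6c6's peers cover all but 1, so r6c6=1.
Step 12. [r5c3∈{4}] nothing but 4 survives at r5c3. So r5c3=4.
Step 13. [r5c2∈{2}] r5c2 is down to just 2. So r5c2=2.
Step 14. [r4c1∈{6}] r4c1 has the single candidate 6, so r4c1=6.
Step 15. [r1c5∈{5}] only 5 remains possible at r1c5, so r1c5=5.
Step 16. [r4c4∈{2}] r4c4's peers cover all but 2 ⇒ r4c4=2.
Step 17. [r2c3∈{6}] r2c3 has the single candidate 6, so r2c3=6.
Step 18. [r1c2∈{3}] r1c2 is down to just 3 ⇒ r1c2=3.
Step 19. [r1c6∈{4}] r1c6 is down to just 4. So r1c6=4.
Step 20. [r6c5∈{2}] nothing but 2 survives at r6c5, so r6c5=2.
Step 21. [r6c3∈{5}] nothing but 5 survives at r6c3 ⇒ r6c3=5.
Step 22. [r5c1∈{1}] only 1 remains possible at r5c1. So r5c1=1.

Answer: 2 3 1 6 5 4 / 5 4 6 3 1 2 / 4 5 2 1 6 3 / 6 1 3 2 4 5 / 1 2 4 5 3 6 / 3 6 5 4 2 1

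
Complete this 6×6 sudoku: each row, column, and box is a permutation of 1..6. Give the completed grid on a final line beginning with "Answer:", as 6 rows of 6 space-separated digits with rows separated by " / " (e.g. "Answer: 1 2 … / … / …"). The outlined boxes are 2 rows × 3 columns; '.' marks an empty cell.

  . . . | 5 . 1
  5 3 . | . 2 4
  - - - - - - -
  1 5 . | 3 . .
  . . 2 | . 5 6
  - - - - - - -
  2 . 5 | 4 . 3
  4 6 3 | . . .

Step 1. [r1c1∈{6}] only 6 remains possible at r1c1. So r1c1=6.
Step 2. [r6c5∈{1}] r6c5 has the single candidate 1 ⇒ r6c5=1.
Step 3. [r1c3∈{4}] only 4 remains possible at r1c3 ⇒ r1c3=4.
Step 4. [r6c6∈{2,5}] 5 has one home in row 6: r6c6 ⇒ r6c6=5.
Step 5. [r1c2∈{2}] nothing but 2 survives at r1c2. So r1c2=2.
Step 6. [r5c5∈{6}] r5c5 has the single candidate 6, so r5c5=6.
Step 7. [r3c6∈{2}] only 2 remains possible at r3c6. So r3c6=2.
Step 8. [r3c5∈{4}] r3c5's peers cover all but 4. So r3c5=4.
Step 9. [r4c2∈{4}] only 4 remains possible at r4c2, so r4c2=4.
Step 10. [r4c1∈{3}] r4c1 has the single candidate 3. So r4c1=3.
Step 11. [r6c4∈{2}] r6c4 has the single candidate 2. So r6c4=2.
Step 12. [r1c5∈{3}] r1c5's peers cover all but 3 ⇒ r1c5=3.
Step 13. [r3c3∈{6}] r3c3 has the single candidate 6 ⇒ r3c3=6.
Step 14. [r2c3∈{1}] only 1 remains possible at r2c3 ⇒ r2c3=1.
Step 15. [r4c4∈{1}] only 1 remains possible at r4c4. So r4c4=1.
Step 16. [r2c4∈{6}] r2c4 is down to just 6. So r2c4=6.
Step 17. [r5c2∈{1}] only 1 remains possible at r5c2, so r5c2=1.

Answer: 6 2 4 5 3 1 / 5 3 1 6 2 4 / 1 5 6 3 4 2 / 3 4 2 1 5 6 / 2 1 5 4 6 3 / 4 6 3 2 1 5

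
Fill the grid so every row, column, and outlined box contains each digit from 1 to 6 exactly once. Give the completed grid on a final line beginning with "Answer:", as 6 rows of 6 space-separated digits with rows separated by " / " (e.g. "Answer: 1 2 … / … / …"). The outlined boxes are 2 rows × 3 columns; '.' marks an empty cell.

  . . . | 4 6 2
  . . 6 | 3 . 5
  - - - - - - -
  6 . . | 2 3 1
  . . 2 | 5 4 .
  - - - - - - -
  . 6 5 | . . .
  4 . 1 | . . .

Step 1. [r1c1∈{1,3,5}] 5 has one home in col 1: r1c1. So r1c1=5.
Step 2. [r1c2∈{1,3}] across row 1, 1 lands solely at r1c2. So r1c2=1.
Step 3. [r4c2∈{3}] only 3 remains possible at r4c2, so r4c2=3.
Step 4. [r6c2∈{2}] nothing but 2 survives at r6c2, so r6c2=2.
Step 5. [r6c6∈{3,6}] in row 6, 3 fits only at r6c6, so r6c6=3.
Step 6. [r3c2∈{4,5}] across row 3, 5 lands solely at r3c2, so r3c2=5.
Step 7. [r5c4∈{1}] r5c4's peers cover all but 1 ⇒ r5c4=1.
Step 8. [r5c5∈{2}] r5c5 has the single candidate 2 ⇒ r5c5=2.
Step 9. [r4c6∈{6}] r4c6 is down to just 6 ⇒ r4c6=6.
Step 10. [r5c6∈{4}] r5c6 is down to just 4. So r5c6=4.
Step 11. [r6c5∈{5}] only 5 remains possible at r6c5 ⇒ r6c5=5.
Step 12. [r5c1∈{3}] r5c1 has the single candidate 3 ⇒ r5c1=3.
Step 13. [r2c2∈{4}] nothing but 4 survives at r2c2 ⇒ r2c2=4.
Step 14. [r4c1∈{1}] r4c1 is down to just 1 ⇒ r4c1=1.
Step 15. [r3c3∈{4}] only 4 remains possible at r3c3. So r3c3=4.
Step 16. [r6c4∈{6}] r6c4's peers cover all but 6. So r6c4=6.
Step 17. [r1c3∈{3}] r1c3's peers cover all but 3. So r1c3=3.
Step 18. [r2c5∈{1}] r2c5's peers cover all but 1, so r2c5=1.
Step 19. [r2c1∈{2}] r2c1 is down to just 2, so r2c1=2.

Answer: 5 1 3 4 6 2 / 2 4 6 3 1 5 / 6 5 4 2 3 1 / 1 3 2 5 4 6 / 3 6 5 1 2 4 / 4 2 1 6 5 3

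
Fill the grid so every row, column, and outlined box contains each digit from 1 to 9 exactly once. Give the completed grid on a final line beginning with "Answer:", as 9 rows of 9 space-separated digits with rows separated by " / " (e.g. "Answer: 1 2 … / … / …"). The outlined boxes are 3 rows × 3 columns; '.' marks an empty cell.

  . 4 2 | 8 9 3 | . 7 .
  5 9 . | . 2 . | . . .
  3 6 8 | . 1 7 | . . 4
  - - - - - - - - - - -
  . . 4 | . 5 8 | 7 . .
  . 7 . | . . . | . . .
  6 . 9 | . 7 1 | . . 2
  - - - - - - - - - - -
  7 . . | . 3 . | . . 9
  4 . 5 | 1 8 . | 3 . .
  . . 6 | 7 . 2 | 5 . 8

Step 1. [r7c3∈{1}] r7c3 has the single candidate 1, so r7c3=1.
Step 2. [r5c5∈{4,6}] 6 has one home in col 5: r5c5, so r5c5=6.
Step 3. [r4c2∈{1,2,3}] col 2 places 1 nowhere but r4c2. So r4c2=1.
Step 4. [r5c3∈{3}] nothing but 3 survives at r5c3. So r5c3=3.
Step 5. [r5c1∈{2,8}] col 1 places 8 nowhere but r5c1. So r5c1=8.
Step 6. [r1c9∈{1,5,6}] r1c9 is the only open cell in row 1 admitting 5. So r1c9=5.
Step 7. [r1c7∈{1,6}] r1c7 is the only open cell in row 1 admitting 6 ⇒ r1c7=6.
Step 8. [r5c8∈{1,4,5,9}] 5 has one home in row 5: r5c8. So r5c8=5.
Step 9. [r9c5∈{4}] r9c5's peers cover all but 4 ⇒ r9c5=4.
Step 10. [r5c4∈{2,4,9}] across row 5, 2 lands solely at r5c4 ⇒ r5c4=2.
Step 11. [r4c4∈{3,9}] across col 4, 9 lands solely at r4c4, so r4c4=9.
Step 12. [r5c6∈{4}] only 4 remains possible at r5c6. So r5c6=4.
Step 13. [r2c6∈{6}] r2c6 is down to just 6. So r2c6=6.
Step 14. [r5c9∈{1}] r5c9 is down to just 1. So r5c9=1.
Step 15. [r2c9∈{3}] r2c9's peers cover all but 3, so r2c9=3.
Step 16. [r4c8∈{3,6}] 3 has one home in row 4: r4c8. So r4c8=3.
Step 17. [r2c7∈{1,8}] across col 7, 1 lands solely at r2c7 ⇒ r2c7=1.
Step 18. [r7c4∈{5,6}] 6 has one home in col 4: r7c4 ⇒ r7c4=6.
Step 19. [r8c8∈{2,6}] across col 8, 6 lands solely at r8c8, so r8c8=6.
Step 20. [r3c8∈{2,9}] in col 8, 9 fits only at r3c8. So r3c8=9.
Step 21. [r7c8∈{2,4}] col 8 places 2 nowhere but r7c8 ⇒ r7c8=2.
Step 22. [r6c7∈{4,8}] across col 7, 8 lands solely at r6c7. So r6c7=8.
Step 23. [r6c8∈{4}] r6c8's peers cover all but 4, so r6c8=4.
Step 24. [r6c2∈{5}] only 5 remains possible at r6c2. So r6c2=5.
Step 25. [r8c2∈{2}] only 2 remains possible at r8c2, so r8c2=2.
Step 26. [r4c1∈{2}] nothing but 2 survives at r4c1. So r4c1=2.
Step 27. [r2c3∈{7}] r2c3's peers cover all but 7. So r2c3=7.
Step 28. [r3c7∈{2}] r3c7 has the single candidate 2 ⇒ r3c7=2.
Step 29. [r9c2∈{3}] r9c2 has the single candidate 3, so r9c2=3.
Step 30. [r7c6∈{5}] r7c6 has the single candidate 5 ⇒ r7c6=5.
Step 31. [r9c1∈{9}] r9c1 is down to just 9. So r9c1=9.
Step 32. [r4c9∈{6}] r4c9 is down to just 6. So r4c9=6.
Step 33. [r8c6∈{9}] r8c6 has the single candidate 9 ⇒ r8c6=9.
Step 34. [r7c2∈{8}] nothing but 8 survives at r7c2 ⇒ r7c2=8.
Step 35. [r1c1∈{1}] only 1 remains possible at r1c1 ⇒ r1c1=1.
Step 36. [r7c7∈{4}] r7c7 has the single candidate 4. So r7c7=4.
Step 37. [r2c8∈{8}] nothing but 8 survives at r2c8, so r2c8=8.
Step 38. [r3c4∈{5}] r3c4 has the single candidate 5, so r3c4=5.
Step 39. [r2c4∈{4}] r2c4 has the single candidate 4, so r2c4=4.
Step 40. [r5c7∈{9}] r5c7's peers cover all but 9, so r5c7=9.
Step 41. [r8c9∈{7}] nothing but 7 survives at r8c9 ⇒ r8c9=7.
Step 42. [r6c4∈{3}] r6c4's peers cover all but 3 ⇒ r6c4=3.
Step 43. [r9c8∈{1}] r9c8 has the single candidate 1 ⇒ r9c8=1.

Answer: 1 4 2 8 9 3 6 7 5 / 5 9 7 4 2 6 1 8 3 / 3 6 8 5 1 7 2 9 4 / 2 1 4 9 5 8 7 3 6 / 8 7 3 2 6 4 9 5 1 / 6 5 9 3 7 1 8 4 2 / 7 8 1 6 3 5 4 2 9 / 4 2 5 1 8 9 3 6 7 / 9 3 6 7 4 2 5 1 8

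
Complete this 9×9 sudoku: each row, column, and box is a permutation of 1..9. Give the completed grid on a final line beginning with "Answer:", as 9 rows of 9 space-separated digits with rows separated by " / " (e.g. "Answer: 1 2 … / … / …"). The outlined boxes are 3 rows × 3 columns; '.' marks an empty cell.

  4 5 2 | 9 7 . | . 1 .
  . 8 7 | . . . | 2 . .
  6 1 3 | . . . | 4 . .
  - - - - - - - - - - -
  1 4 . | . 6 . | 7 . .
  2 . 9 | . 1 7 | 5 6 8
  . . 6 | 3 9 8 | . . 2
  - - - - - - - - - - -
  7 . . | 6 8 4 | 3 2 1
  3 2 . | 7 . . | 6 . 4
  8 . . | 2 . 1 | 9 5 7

Step 1. [r4c4∈{5}] only 5 remains possible at r4c4, so r4c4=5.
Step 2. [r8c5∈{5}] only 5 remains possible at r8c5 ⇒ r8c5=5.
Step 3. [r2c5∈{3,4}] 4 has one home in col 5: r2c5 ⇒ r2c5=4.
Step 4. [r2c1∈{9}] only 9 remains possible at r2c1 ⇒ r2c1=9.
Step 5. [r2c8∈{3}] r2c8 has the single candidate 3, so r2c8=3.
Step 6. [r4c8∈{9}] nothing but 9 survives at r4c8, so r4c8=9.
Step 7. [r1c9∈{6}] r1c9 has the single candidate 6 ⇒ r1c9=6.
Step 8. [r2c9∈{5}] only 5 remains possible at r2c9 ⇒ r2c9=5.
Step 9. [r4c6∈{2}] only 2 remains possible at r4c6. So r4c6=2.
Step 10. [r3c4∈{8}] r3c4 is down to just 8, so r3c4=8.
Step 11. [r3c9∈{9}] r3c9 is down to just 9 ⇒ r3c9=9.
Step 12. [r8c6∈{9}] r8c6's peers cover all but 9, so r8c6=9.
Step 13. [r3c6∈{5}] r3c6 is down to just 5, so r3c6=5.
Step 14. [r9c2∈{6}] only 6 remains possible at r9c2 ⇒ r9c2=6.
Step 15. [r8c8∈{8}] only 8 remains possible at r8c8 ⇒ r8c8=8.
Step 16. [r7c3∈{5}] nothing but 5 survives at r7c3. So r7c3=5.
Step 17. [r6c1∈{5}] r6c1 has the single candidate 5, so r6c1=5.
Step 18. [r1c6∈{3}] r1c6's peers cover all but 3. So r1c6=3.
Step 19. [r5c2∈{3}] r5c2's peers cover all but 3 ⇒ r5c2=3.
Step 20. [r5c4∈{4}] only 4 remains possible at r5c4, so r5c4=4.
Step 21. [r2c4∈{1}] r2c4 has the single candidate 1. So r2c4=1.
Step 22. [r3c8∈{7}] r3c8's peers cover all but 7 ⇒ r3c8=7.
Step 23. [r4c3∈{8}] r4c3 has the single candidate 8, so r4c3=8.
Step 24. [r6c7∈{1}] only 1 remains possible at r6c7, so r6c7=1.
Step 25. [r7c2∈{9}] r7c2 is down to just 9 ⇒ r7c2=9.
Step 26. [r6c2∈{7}] r6c2's peers cover all but 7 ⇒ r6c2=7.
Step 27. [r8c3∈{1}] r8c3's peers cover all but 1, so r8c3=1.
Step 28. [r4c9∈{3}] only 3 remains possible at r4c9 ⇒ r4c9=3.
Step 29. [r2c6∈{6}] nothing but 6 survives at r2c6. So r2c6=6.
Step 30. [r9c3∈{4}] r9c3's peers cover all but 4 ⇒ r9c3=4.
Step 31. [r3c5∈{2}] nothing but 2 survives at r3c5. So r3c5=2.
Step 32. [r1c7∈{8}] r1c7's peers cover all but 8 ⇒ r1c7=8.
Step 33. [r6c8∈{4}] only 4 remains possible at r6c8 ⇒ r6c8=4.
Step 34. [r9c5∈{3}] nothing but 3 survives at r9c5. So r9c5=3.

Answer: 4 5 2 9 7 3 8 1 6 / 9 8 7 1 4 6 2 3 5 / 6 1 3 8 2 5 4 7 9 / 1 4 8 5 6 2 7 9 3 / 2 3 9 4 1 7 5 6 8 / 5 7 6 3 9 8 1 4 2 / 7 9 5 6 8 4 3 2 1 / 3 2 1 7 5 9 6 8 4 / 8 6 4 2 3 1 9 5 7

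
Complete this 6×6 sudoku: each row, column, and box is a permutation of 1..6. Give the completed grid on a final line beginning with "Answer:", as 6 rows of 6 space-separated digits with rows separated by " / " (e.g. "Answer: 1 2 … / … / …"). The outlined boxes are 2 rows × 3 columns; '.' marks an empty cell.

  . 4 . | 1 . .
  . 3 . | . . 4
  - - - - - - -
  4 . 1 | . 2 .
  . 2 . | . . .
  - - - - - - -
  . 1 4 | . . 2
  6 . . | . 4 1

Step 1. [r2c4∈{2,5,6}] across col 4, 2 lands solely at r2c4. So r2c4=2.
Step 2. [r6c2∈{5}] nothing but 5 survives at r6c2, so r6c2=5.
Step 3. [r6c4∈{3}] r6c4 has the single candidate 3 ⇒ r6c4=3.
Step 4. [r4c3∈{3,5,6}] 3 has one home in col 3: r4c3, so r4c3=3.
Step 5. [r4c1∈{5}] r4c1's peers cover all but 5. So r4c1=5.
Step 6. [r4c6∈{6}] r4c6 has the single candidate 6 ⇒ r4c6=6.
Step 7. [r1c5∈{3,5,6}] 3 has one home in col 5: r1c5, so r1c5=3.
Step 8. [r1c3∈{2,5,6}] r1c3 is the only open cell in row 1 admitting 6. So r1c3=6.
Step 9. [r5c4∈{5,6}] across col 4, 6 lands solely at r5c4 ⇒ r5c4=6.
Step 10. [r1c6∈{5}] r1c6 has the single candidate 5. So r1c6=5.
Step 11. [r6c3∈{2}] only 2 remains possible at r6c3 ⇒ r6c3=2.
Step 12. [r4c4∈{4}] only 4 remains possible at r4c4. So r4c4=4.
Step 13. [r5c5∈{5}] r5c5's peers cover all but 5, so r5c5=5.
Step 14. [r3c2∈{6}] only 6 remains possible at r3c2. So r3c2=6.
Step 15. [r2c5∈{6}] only 6 remains possible at r2c5, so r2c5=6.
Step 16. [r1c1∈{2}] nothing but 2 survives at r1c1, so r1c1=2.
Step 17. [r3c6∈{3}] r3c6 has the single candidate 3, so r3c6=3.
Step 18. [r4c5∈{1}] nothing but 1 survives at r4c5, so r4c5=1.
Step 19. [r2c1∈{1}] only 1 remains possible at r2c1. So r2c1=1.
Step 20. [r3c4∈{5}] r3c4 has the single candidate 5. So r3c4=5.
Step 21. [r5c1∈{3}] only 3 remains possible at r5c1, so r5c1=3.
Step 22. [r2c3∈{5}] only 5 remains possible at r2c3. So r2c3=5.

Answer: 2 4 6 1 3 5 / 1 3 5 2 6 4 / 4 6 1 5 2 3 / 5 2 3 4 1 6 / 3 1 4 6 5 2 / 6 5 2 3 4 1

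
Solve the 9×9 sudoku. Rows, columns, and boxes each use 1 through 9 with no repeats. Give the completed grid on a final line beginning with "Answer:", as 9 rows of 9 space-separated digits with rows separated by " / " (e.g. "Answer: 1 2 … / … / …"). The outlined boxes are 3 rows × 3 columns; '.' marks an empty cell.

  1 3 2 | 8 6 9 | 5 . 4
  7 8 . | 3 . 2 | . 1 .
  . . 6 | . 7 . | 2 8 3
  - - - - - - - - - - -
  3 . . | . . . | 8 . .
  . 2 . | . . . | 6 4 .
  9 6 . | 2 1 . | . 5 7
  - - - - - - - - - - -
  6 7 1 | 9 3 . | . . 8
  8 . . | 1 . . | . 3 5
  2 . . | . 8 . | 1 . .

Step 1. [r5c1∈{5}] r5c1 is down to just 5 ⇒ r5c1=5.
Step 2. [r3c2∈{4,5,9}] across row 3, 9 lands solely at r3c2, so r3c2=9.
Step 3. [r8c2∈{4}] r8c2 is down to just 4. So r8c2=4.
Step 4. [r5c4∈{7}] r5c4 has the single candidate 7. So r5c4=7.
Step 5. [r7c6∈{4,5}] 5 has one home in row 7: r7c6. So r7c6=5.
Step 6. [r9c8∈{6,7,9}] 6 has one home in col 8: r9c8 ⇒ r9c8=6.
Step 7. [r9c9∈{9}] r9c9 has the single candidate 9 ⇒ r9c9=9.
Step 8. [r3c1∈{4}] only 4 remains possible at r3c1 ⇒ r3c1=4.
Step 9. [r4c4∈{4,5,6}] 6 has one home in col 4: r4c4 ⇒ r4c4=6.
Step 10. [r4c6∈{4}] only 4 remains possible at r4c6, so r4c6=4.
Step 11. [r2c3∈{5}] only 5 remains possible at r2c3 ⇒ r2c3=5.
Step 12. [r5c3∈{8}] r5c3's peers cover all but 8, so r5c3=8.
Step 13. [r4c8∈{2,9}] in col 8, 9 fits only at r4c8. So r4c8=9.
Step 14. [r5c6∈{3}] r5c6 has the single candidate 3, so r5c6=3.
Step 15. [r9c6∈{7}] r9c6 has the single candidate 7. So r9c6=7.
Step 16. [r5c9∈{1}] nothing but 1 survives at r5c9. So r5c9=1.
Step 17. [r3c4∈{5}] r3c4 is down to just 5 ⇒ r3c4=5.
Step 18. [r9c2∈{5}] only 5 remains possible at r9c2. So r9c2=5.
Step 19. [r3c6∈{1}] r3c6 has the single candidate 1. So r3c6=1.
Step 20. [r6c3∈{4}] nothing but 4 survives at r6c3. So r6c3=4.
Step 21. [r2c9∈{6}] nothing but 6 survives at r2c9 ⇒ r2c9=6.
Step 22. [r4c5∈{5}] r4c5 has the single candidate 5 ⇒ r4c5=5.
Step 23. [r6c7∈{3}] r6c7 has the single candidate 3 ⇒ r6c7=3.
Step 24. [r2c7∈{9}] r2c7's peers cover all but 9 ⇒ r2c7=9.
Step 25. [r5c5∈{9}] r5c5's peers cover all but 9. So r5c5=9.
Step 26. [r7c8∈{2}] r7c8's peers cover all but 2 ⇒ r7c8=2.
Step 27. [r9c4∈{4}] r9c4 is down to just 4, so r9c4=4.
Step 28. [r8c6∈{6}] r8c6 has the single candidate 6, so r8c6=6.
Step 29. [r4c3∈{7}] r4c3 has the single candidate 7, so r4c3=7.
Step 30. [r8c5∈{2}] nothing but 2 survives at r8c5 ⇒ r8c5=2.
Step 31. [r9c3∈{3}] nothing but 3 survives at r9c3 ⇒ r9c3=3.
Step 32. [r7c7∈{4}] r7c7 has the single candidate 4, so r7c7=4.
Step 33. [r4c2∈{1}] nothing but 1 survives at r4c2 ⇒ r4c2=1.
Step 34. [r2c5∈{4}] r2c5's peers cover all but 4 ⇒ r2c5=4.
Step 35. [r1c8∈{7}] r1c8 has the single candidate 7, so r1c8=7.
Step 36. [r8c7∈{7}] r8c7 is down to just 7. So r8c7=7.
Step 37. [r8c3∈{9}] r8c3's peers cover all but 9 ⇒ r8c3=9.
Step 38. [r6c6∈{8}] r6c6 is down to just 8 ⇒ r6c6=8.
Step 39. [r4c9∈{2}] nothing but 2 survives at r4c9 ⇒ r4c9=2.

Answer: 1 3 2 8 6 9 5 7 4 / 7 8 5 3 4 2 9 1 6 / 4 9 6 5 7 1 2 8 3 / 3 1 7 6 5 4 8 9 2 / 5 2 8 7 9 3 6 4 1 / 9 6 4 2 1 8 3 5 7 / 6 7 1 9 3 5 4 2 8 / 8 4 9 1 2 6 7 3 5 / 2 5 3 4 8 7 1 6 9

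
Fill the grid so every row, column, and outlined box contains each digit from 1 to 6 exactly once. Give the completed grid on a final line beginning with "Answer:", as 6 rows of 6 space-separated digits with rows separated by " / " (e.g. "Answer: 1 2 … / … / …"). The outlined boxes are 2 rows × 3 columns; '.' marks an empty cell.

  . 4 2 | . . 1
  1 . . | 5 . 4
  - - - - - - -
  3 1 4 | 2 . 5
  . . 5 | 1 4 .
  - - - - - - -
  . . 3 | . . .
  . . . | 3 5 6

Step 1. [r6c2∈{2}] r6c2's peers cover all but 2, so r6c2=2.
Step 2. [r2c5∈{2,3,6}] in row 2, 2 fits only at r2c5 ⇒ r2c5=2.
Step 3. [r4c2∈{6}] nothing but 6 survives at r4c2, so r4c2=6.
Step 4. [r5c1∈{4,5,6}] row 5 places 6 nowhere but r5c1, so r5c1=6.
Step 5. [r1c5∈{3,6}] r1c5 is the only open cell in row 1 admitting 3, so r1c5=3.
Step 6. [r2c3∈{6}] nothing but 6 survives at r2c3 ⇒ r2c3=6.
Step 7. [r4c1∈{2}] r4c1 has the single candidate 2 ⇒ r4c1=2.
Step 8. [r3c5∈{6}] r3c5 has the single candidate 6 ⇒ r3c5=6.
Step 9. [r2c2∈{3}] nothing but 3 survives at r2c2 ⇒ r2c2=3.
Step 10. [r5c2∈{5}] only 5 remains possible at r5c2. So r5c2=5.
Step 11. [r5c5∈{1}] r5c5 is down to just 1 ⇒ r5c5=1.
Step 12. [r5c4∈{4}] nothing but 4 survives at r5c4 ⇒ r5c4=4.
Step 13. [r6c3∈{1}] only 1 remains possible at r6c3 ⇒ r6c3=1.
Step 14. [r1c4∈{6}] r1c4's peers cover all but 6, so r1c4=6.
Step 15. [r4c6∈{3}] r4c6's peers cover all but 3, so r4c6=3.
Step 16. [r5c6∈{2}] r5c6 is down to just 2 ⇒ r5c6=2.
Step 17. [r6c1∈{4}] nothing but 4 survives at r6c1 ⇒ r6c1=4.
Step 18. [r1c1∈{5}] r1c1 has the single candidate 5, so r1c1=5.

Answer: 5 4 2 6 3 1 / 1 3 6 5 2 4 / 3 1 4 2 6 5 / 2 6 5 1 4 3 / 6 5 3 4 1 2 / 4 2 1 3 5 6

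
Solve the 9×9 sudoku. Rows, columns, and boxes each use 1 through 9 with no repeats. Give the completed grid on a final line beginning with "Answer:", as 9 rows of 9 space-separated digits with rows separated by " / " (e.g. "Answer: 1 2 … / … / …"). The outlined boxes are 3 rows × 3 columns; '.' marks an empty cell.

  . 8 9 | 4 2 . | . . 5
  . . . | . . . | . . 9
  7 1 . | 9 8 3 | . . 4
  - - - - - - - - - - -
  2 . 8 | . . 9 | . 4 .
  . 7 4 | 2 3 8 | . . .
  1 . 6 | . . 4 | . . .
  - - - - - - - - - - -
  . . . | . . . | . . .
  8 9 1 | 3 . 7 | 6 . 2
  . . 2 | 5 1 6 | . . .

Step 1. [r6c4∈{7}] nothing but 7 survives at r6c4. So r6c4=7.
Step 2. [r2c2∈{2,3,4,5,6}] 2 has one home in col 2: r2c2 ⇒ r2c2=2.
Step 3. [r2c1∈{3,4,5,6}] 4 has one home in row 2: r2c1. So r2c1=4.
Step 4. [r9c1∈{3}] nothing but 3 survives at r9c1, so r9c1=3.
Step 5. [r6c5∈{5}] r6c5 has the single candidate 5 ⇒ r6c5=5.
Step 6. [r6c2∈{3}] r6c2 has the single candidate 3. So r6c2=3.
Step 7. [r3c8∈{2,6}] row 3 places 6 nowhere but r3c8, so r3c8=6.
Step 8. [r7c3∈{5,7}] col 3 places 7 nowhere but r7c3, so r7c3=7.
Step 9. [r1c6∈{1}] r1c6's peers cover all but 1 ⇒ r1c6=1.
Step 10. [r6c9∈{8}] r6c9's peers cover all but 8, so r6c9=8.
Step 11. [r4c4∈{1,6}] r4c4 is the only open cell in col 4 admitting 1. So r4c4=1.
Step 12. [r7c2∈{4,5,6}] col 2 places 6 nowhere but r7c2 ⇒ r7c2=6.
Step 13. [r5c1∈{5,9}] col 1 places 9 nowhere but r5c1. So r5c1=9.
Step 14. [r2c5∈{6,7}] across col 5, 7 lands solely at r2c5 ⇒ r2c5=7.
Step 15. [r7c5∈{4,9}] across col 5, 9 lands solely at r7c5 ⇒ r7c5=9.
Step 16. [r7c7∈{1,3,4,5,8}] r7c7 is the only open cell in row 7 admitting 4 ⇒ r7c7=4.
Step 17. [r9c9∈{7}] nothing but 7 survives at r9c9, so r9c9=7.
Step 18. [r2c3∈{3,5}] 3 has one home in col 3: r2c3, so r2c3=3.
Step 19. [r4c7∈{3,5,7}] in row 4, 7 fits only at r4c7. So r4c7=7.
Step 20. [r6c8∈{2,9}] across col 8, 2 lands solely at r6c8, so r6c8=2.
Step 21. [r8c8∈{5}] nothing but 5 survives at r8c8 ⇒ r8c8=5.
Step 22. [r5c8∈{1}] nothing but 1 survives at r5c8. So r5c8=1.
Step 23. [r2c8∈{8}] r2c8 has the single candidate 8, so r2c8=8.
Step 24. [r7c8∈{3}] nothing but 3 survives at r7c8 ⇒ r7c8=3.
Step 25. [r4c9∈{3,6}] across row 4, 3 lands solely at r4c9, so r4c9=3.
Step 26. [r9c8∈{9}] nothing but 9 survives at r9c8 ⇒ r9c8=9.
Step 27. [r4c2∈{5}] r4c2's peers cover all but 5 ⇒ r4c2=5.
Step 28. [r7c6∈{2}] r7c6 is down to just 2, so r7c6=2.
Step 29. [r6c7∈{9}] r6c7 has the single candidate 9 ⇒ r6c7=9.
Step 30. [r2c6∈{5}] r2c6 is down to just 5, so r2c6=5.
Step 31. [r4c5∈{6}] r4c5 is down to just 6, so r4c5=6.
Step 32. [r3c7∈{2}] r3c7 is down to just 2. So r3c7=2.
Step 33. [r1c1∈{6}] r1c1 has the single candidate 6. So r1c1=6.
Step 34. [r9c7∈{8}] r9c7 has the single candidate 8 ⇒ r9c7=8.
Step 35. [r1c7∈{3}] nothing but 3 survives at r1c7 ⇒ r1c7=3.
Step 36. [r3c3∈{5}] r3c3 is down to just 5 ⇒ r3c3=5.
Step 37. [r7c1∈{5}] r7c1's peers cover all but 5. So r7c1=5.
Step 38. [r2c4∈{6}] only 6 remains possible at r2c4. So r2c4=6.
Step 39. [r5c7∈{5}] only 5 remains possible at r5c7. So r5c7=5.
Step 40. [r5c9∈{6}] r5c9 is down to just 6, so r5c9=6.
Step 41. [r7c4∈{8}] r7c4's peers cover all but 8, so r7c4=8.
Step 42. [r7c9∈{1}] r7c9 is down to just 1, so r7c9=1.
Step 43. [r9c2∈{4}] r9c2's peers cover all but 4, so r9c2=4.
Step 44. [r1c8∈{7}] only 7 remains possible at r1c8, so r1c8=7.
Step 45. [r2c7∈{1}] only 1 remains possible at r2c7. So r2c7=1.
Step 46. [r8c5∈{4}] only 4 remains possible at r8c5, so r8c5=4.

Answer: 6 8 9 4 2 1 3 7 5 / 4 2 3 6 7 5 1 8 9 / 7 1 5 9 8 3 2 6 4 / 2 5 8 1 6 9 7 4 3 / 9 7 4 2 3 8 5 1 6 / 1 3 6 7 5 4 9 2 8 / 5 6 7 8 9 2 4 3 1 / 8 9 1 3 4 7 6 5 2 / 3 4 2 5 1 6 8 9 7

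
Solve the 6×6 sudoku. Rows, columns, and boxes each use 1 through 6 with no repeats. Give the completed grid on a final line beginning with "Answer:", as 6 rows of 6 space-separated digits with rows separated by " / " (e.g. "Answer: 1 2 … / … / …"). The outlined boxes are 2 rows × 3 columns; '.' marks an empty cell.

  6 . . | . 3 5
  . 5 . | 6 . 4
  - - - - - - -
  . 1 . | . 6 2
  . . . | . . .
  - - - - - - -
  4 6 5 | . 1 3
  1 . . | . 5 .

Step 1. [r4c5∈{4}] nothing but 4 survives at r4c5. So r4c5=4.
Step 2. [r1c4∈{1,2}] in box 2, 1 fits only at r1c4. So r1c4=1.
Step 3. [r1c2∈{2,4}] col 2 places 4 nowhere but r1c2, so r1c2=4.
Step 4. [r1c3∈{2}] only 2 remains possible at r1c3, so r1c3=2.
Step 5. [r6c3∈{3}] only 3 remains possible at r6c3, so r6c3=3.
Step 6. [r4c2∈{2,3}] across col 2, 3 lands solely at r4c2, so r4c2=3.
Step 7. [r3c1∈{5}] r3c1 has the single candidate 5. So r3c1=5.
Step 8. [r6c2∈{2}] nothing but 2 survives at r6c2. So r6c2=2.
Step 9. [r4c6∈{1}] r4c6's peers cover all but 1, so r4c6=1.
Step 10. [r5c4∈{2}] r5c4 is down to just 2, so r5c4=2.
Step 11. [r4c4∈{5}] nothing but 5 survives at r4c4. So r4c4=5.
Step 12. [r2c3∈{1}] only 1 remains possible at r2c3 ⇒ r2c3=1.
Step 13. [r2c5∈{2}] r2c5's peers cover all but 2. So r2c5=2.
Step 14. [r3c4∈{3}] r3c4 has the single candidate 3. So r3c4=3.
Step 15. [r6c6∈{6}] r6c6's peers cover all but 6, so r6c6=6.
Step 16. [r4c1∈{2}] nothing but 2 survives at r4c1. So r4c1=2.
Step 17. [r2c1∈{3}] only 3 remains possible at r2c1. So r2c1=3.
Step 18. [r6c4∈{4}] only 4 remains possible at r6c4 ⇒ r6c4=4.
Step 19. [r3c3∈{4}] r3c3's peers cover all but 4. So r3c3=4.
Step 20. [r4c3∈{6}] nothing but 6 survives at r4c3 ⇒ r4c3=6.

Answer: 6 4 2 1 3 5 / 3 5 1 6 2 4 / 5 1 4 3 6 2 / 2 3 6 5 4 1 / 4 6 5 2 1 3 / 1 2 3 4 5 6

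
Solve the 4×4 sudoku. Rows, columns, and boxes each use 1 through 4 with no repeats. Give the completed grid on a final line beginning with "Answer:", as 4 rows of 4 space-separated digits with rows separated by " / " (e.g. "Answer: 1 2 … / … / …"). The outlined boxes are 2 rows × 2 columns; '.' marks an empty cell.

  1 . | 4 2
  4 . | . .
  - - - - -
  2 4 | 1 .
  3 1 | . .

Step 1. [r2c3∈{3}] r2c3's peers cover all but 3, so r2c3=3.
Step 2. [r1c2∈{3}] r1c2 is down to just 3, so r1c2=3.
Step 3. [r4c4∈{4}] only 4 remains possible at r4c4 ⇒ r4c4=4.
Step 4. [r2c2∈{2}] r2c2's peers cover all but 2 ⇒ r2c2=2.
Step 5. [r3c4∈{3}] only 3 remains possible at r3c4, so r3c4=3.
Step 6. [r4c3∈{2}] r4c3 has the single candidate 2. So r4c3=2.
Step 7. [r2c4∈{1}] only 1 remains possible at r2c4. So r2c4=1.

Answer: 1 3 4 2 / 4 2 3 1 / 2 4 1 3 / 3 1 2 4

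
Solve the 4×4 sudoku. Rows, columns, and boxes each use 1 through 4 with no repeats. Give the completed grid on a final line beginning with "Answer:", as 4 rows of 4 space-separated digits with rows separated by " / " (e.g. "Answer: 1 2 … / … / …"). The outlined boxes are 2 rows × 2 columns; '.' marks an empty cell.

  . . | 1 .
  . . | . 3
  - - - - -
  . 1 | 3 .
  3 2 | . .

Step 1. [r2c2∈{4}] r2c2 has the single candidate 4. So r2c2=4.
Step 2. [r1c4∈{2,4}] r1c4 is the only open cell in row 1 admitting 4 ⇒ r1c4=4.
Step 3. [r2c1∈{1,2}] across row 2, 1 lands solely at r2c1. So r2c1=1.
Step 4. [r3c4∈{2}] r3c4 has the single candidate 2. So r3c4=2.
Step 5. [r4c3∈{4}] r4c3's peers cover all but 4. So r4c3=4.
Step 6. [r2c3∈{2}] r2c3's peers cover all but 2 ⇒ r2c3=2.
Step 7. [r1c1∈{2}] nothing but 2 survives at r1c1, so r1c1=2.
Step 8. [r3c1∈{4}] r3c1 has the single candidate 4, so r3c1=4.
Step 9. [r4c4∈{1}] r4c4 has the single candidate 1, so r4c4=1.
Step 10. [r1c2∈{3}] nothing but 3 survives at r1c2. So r1c2=3.

Answer: 2 3 1 4 / 1 4 2 3 / 4 1 3 2 / 3 2 4 1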